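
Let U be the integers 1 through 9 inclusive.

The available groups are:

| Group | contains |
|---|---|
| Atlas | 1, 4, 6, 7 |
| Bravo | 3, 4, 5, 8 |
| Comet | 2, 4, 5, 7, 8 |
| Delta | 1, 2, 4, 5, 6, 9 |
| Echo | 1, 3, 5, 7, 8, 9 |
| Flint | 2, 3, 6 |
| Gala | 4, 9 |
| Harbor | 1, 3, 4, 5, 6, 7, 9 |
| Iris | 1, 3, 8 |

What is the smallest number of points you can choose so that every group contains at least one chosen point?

2

H = {3, 4} meets every group (each contains at least one member of H), and |H| = 2.
The groups Gala, Iris are pairwise disjoint, so any hitting set needs a separate point for each — at least 2. Hence 2 is optimal.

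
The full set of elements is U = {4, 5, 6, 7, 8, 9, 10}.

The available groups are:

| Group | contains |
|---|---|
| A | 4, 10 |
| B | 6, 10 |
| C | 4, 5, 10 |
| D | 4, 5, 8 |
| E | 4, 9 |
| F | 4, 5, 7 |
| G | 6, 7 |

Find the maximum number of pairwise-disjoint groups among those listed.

B, D are pairwise disjoint (B={6,10}; D={4,5,8}).
Every remaining group overlaps one of these, and no 3 of the listed groups are pairwise disjoint, so 2 is the maximum.

2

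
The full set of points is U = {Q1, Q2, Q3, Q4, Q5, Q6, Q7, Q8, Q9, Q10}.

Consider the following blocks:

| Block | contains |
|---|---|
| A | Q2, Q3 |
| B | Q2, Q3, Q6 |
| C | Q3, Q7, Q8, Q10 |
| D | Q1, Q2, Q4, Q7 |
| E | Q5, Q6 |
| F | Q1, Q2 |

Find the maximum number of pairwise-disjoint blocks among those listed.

C, E, F are pairwise disjoint (C={Q3,Q7,Q8,Q10}; E={Q5,Q6}; F={Q1,Q2}).
Every remaining block overlaps one of these, and no 4 of the listed blocks are pairwise disjoint, so 3 is the maximum.

3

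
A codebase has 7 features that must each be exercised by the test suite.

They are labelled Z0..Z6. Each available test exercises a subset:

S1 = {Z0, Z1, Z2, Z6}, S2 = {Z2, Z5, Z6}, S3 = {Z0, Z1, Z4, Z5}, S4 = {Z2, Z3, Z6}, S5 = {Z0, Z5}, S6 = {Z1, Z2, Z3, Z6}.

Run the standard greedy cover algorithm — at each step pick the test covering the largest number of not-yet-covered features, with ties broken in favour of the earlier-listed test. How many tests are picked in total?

3

Greedy: pick S1 (covers 4 new) → pick S3 (covers 2 new) → pick S4 (covers 1 new). Total picks: 3.
(The true minimum cover uses only 2 tests, so greedy is not optimal here.)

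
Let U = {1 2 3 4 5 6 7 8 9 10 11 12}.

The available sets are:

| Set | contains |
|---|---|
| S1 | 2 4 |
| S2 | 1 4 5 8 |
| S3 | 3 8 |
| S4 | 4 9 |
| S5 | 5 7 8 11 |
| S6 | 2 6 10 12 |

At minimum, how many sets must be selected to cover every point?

5

S2 and S3 and S4 and S5 and S6 together: S2 ∪ S3 ∪ S4 ∪ S5 ∪ S6 = {1, 2, 3, 4, 5, 6, 7, 8, 9, 10, 11, 12} — every point is covered.
No 4 of the 6 sets cover everything (all 15 combinations miss at least one point), so 5 is optimal.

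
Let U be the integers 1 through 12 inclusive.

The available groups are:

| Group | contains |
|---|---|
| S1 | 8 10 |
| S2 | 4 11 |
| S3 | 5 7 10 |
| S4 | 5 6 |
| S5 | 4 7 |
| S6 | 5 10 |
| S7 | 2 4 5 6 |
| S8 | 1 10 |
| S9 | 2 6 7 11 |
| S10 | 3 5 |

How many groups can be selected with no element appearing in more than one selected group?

3

S1, S2, S4 are pairwise disjoint (S1={8,10}; S2={4,11}; S4={5,6}).
Every remaining group overlaps one of these, and no 4 of the listed groups are pairwise disjoint, so 3 is the maximum.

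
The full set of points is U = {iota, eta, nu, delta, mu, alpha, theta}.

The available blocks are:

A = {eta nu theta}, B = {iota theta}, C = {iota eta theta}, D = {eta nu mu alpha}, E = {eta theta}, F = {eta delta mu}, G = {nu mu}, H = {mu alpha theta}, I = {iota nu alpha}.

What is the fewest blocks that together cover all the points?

3

F, H, and I cover everything between them: the union {iota, eta, nu, delta, mu, alpha, theta} is all of U.
Only F contains delta, so F is forced; the remaining 4 points need at least 2 more blocks (each remaining block adds at most 3) — so at least 3 blocks are needed, and 3 is optimal.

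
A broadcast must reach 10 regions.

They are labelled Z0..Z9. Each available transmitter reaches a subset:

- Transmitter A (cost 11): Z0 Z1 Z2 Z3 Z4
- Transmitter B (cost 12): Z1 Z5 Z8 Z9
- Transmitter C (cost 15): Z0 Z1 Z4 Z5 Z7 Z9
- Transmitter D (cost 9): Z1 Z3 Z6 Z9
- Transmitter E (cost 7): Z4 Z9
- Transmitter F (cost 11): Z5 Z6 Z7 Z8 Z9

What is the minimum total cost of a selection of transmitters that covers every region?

22

A, F together cover every region (A ∪ F = {Z0, Z1, Z2, Z3, Z4, Z5, Z6, Z7, Z8, Z9}); total cost 11 + 11 = 22.
No covering selection has total cost below 22.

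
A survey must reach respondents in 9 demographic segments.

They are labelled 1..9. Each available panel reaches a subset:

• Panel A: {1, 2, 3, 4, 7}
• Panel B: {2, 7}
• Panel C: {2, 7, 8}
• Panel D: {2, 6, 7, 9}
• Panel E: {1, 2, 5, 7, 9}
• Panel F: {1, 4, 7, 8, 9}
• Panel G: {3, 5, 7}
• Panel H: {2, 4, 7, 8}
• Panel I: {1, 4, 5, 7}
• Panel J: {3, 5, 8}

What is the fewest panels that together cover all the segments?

3

Take {A, D, J}. Their union is {1, 2, 3, 4, 5, 6, 7, 8, 9}, which is all 9 segments.
Only D contains 6, so D is forced; the remaining 5 segments need at least 2 more panels (each remaining panel adds at most 3) — so at least 3 panels are needed, and 3 is optimal.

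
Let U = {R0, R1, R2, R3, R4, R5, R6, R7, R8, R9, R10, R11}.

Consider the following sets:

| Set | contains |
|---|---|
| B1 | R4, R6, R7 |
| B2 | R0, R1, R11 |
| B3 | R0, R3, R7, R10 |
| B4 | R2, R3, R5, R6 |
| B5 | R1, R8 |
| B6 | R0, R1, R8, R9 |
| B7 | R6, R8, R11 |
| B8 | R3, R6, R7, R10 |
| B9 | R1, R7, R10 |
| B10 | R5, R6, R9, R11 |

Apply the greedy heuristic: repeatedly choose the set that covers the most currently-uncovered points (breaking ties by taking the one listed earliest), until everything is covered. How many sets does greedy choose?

5

Greedy: pick B3 (covers 4 new) → pick B10 (covers 4 new) → pick B5 (covers 2 new) → pick B1 (covers 1 new) → pick B4 (covers 1 new). Total picks: 5.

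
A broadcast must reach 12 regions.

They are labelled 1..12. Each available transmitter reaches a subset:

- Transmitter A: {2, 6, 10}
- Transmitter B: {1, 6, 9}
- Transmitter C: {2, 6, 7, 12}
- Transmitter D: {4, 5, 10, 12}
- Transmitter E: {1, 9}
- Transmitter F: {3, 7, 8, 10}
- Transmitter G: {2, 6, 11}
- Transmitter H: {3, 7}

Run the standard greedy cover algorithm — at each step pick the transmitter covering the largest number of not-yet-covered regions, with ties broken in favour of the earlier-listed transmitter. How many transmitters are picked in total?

5

Greedy: pick C (covers 4 new) → pick D (covers 3 new) → pick B (covers 2 new) → pick F (covers 2 new) → pick G (covers 1 new). Total picks: 5.
(The true minimum cover uses only 4 transmitters, so greedy is not optimal here.)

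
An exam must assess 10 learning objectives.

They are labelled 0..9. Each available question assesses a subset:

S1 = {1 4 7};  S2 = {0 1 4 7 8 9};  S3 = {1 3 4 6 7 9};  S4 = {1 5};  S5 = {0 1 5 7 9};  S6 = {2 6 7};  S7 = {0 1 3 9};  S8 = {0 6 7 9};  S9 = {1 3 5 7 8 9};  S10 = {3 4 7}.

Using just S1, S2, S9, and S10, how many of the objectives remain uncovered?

2

Union of S1, S2, S9, S10 = {0, 1, 3, 4, 5, 7, 8, 9}.
Not covered: 2, 6 — 2 objectives.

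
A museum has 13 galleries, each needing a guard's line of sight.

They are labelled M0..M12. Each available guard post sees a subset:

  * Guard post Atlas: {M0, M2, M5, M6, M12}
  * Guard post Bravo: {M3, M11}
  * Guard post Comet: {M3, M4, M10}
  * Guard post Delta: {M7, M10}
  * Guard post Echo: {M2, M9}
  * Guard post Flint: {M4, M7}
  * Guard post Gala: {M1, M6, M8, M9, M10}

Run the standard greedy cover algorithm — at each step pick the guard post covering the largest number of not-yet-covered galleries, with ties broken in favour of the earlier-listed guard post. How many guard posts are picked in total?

Greedy: pick Atlas (covers 5 new) → pick Gala (covers 4 new) → pick Bravo (covers 2 new) → pick Flint (covers 2 new). Total picks: 4.

4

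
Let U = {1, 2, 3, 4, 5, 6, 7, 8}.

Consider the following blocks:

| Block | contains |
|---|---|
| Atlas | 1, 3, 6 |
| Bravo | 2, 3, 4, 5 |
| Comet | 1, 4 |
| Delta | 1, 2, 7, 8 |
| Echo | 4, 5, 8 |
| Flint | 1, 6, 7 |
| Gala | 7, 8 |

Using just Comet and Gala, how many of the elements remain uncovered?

Union of Comet, Gala = {1, 4, 7, 8}.
Not covered: 2, 3, 5, 6 — 4 elements.

4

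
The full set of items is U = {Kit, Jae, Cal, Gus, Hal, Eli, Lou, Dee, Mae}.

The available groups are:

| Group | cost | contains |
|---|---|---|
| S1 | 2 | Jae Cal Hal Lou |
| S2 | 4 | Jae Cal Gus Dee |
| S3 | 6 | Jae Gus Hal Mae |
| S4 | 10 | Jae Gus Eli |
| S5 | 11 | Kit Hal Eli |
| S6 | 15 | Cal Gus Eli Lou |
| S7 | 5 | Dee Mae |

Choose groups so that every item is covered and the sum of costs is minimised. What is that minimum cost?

22

S1, S2, S5, S7 together cover every item (S1 ∪ S2 ∪ S5 ∪ S7 = {Kit, Jae, Cal, Gus, Hal, Eli, Lou, Dee, Mae}); total cost 2 + 4 + 11 + 5 = 22.
No covering selection has total cost below 22.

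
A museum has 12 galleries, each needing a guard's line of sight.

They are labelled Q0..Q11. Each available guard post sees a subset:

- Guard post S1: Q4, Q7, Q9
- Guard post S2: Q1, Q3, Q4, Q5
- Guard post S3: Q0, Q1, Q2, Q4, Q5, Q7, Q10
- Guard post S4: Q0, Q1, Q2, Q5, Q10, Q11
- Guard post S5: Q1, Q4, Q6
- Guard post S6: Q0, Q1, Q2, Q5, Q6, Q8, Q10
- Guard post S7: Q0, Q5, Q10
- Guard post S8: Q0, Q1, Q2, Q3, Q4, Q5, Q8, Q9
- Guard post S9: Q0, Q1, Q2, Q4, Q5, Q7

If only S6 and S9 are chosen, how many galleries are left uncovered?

Union of S6, S9 = {Q0, Q1, Q2, Q4, Q5, Q6, Q7, Q8, Q10}.
Not covered: Q3, Q9, Q11 — 3 galleries.

3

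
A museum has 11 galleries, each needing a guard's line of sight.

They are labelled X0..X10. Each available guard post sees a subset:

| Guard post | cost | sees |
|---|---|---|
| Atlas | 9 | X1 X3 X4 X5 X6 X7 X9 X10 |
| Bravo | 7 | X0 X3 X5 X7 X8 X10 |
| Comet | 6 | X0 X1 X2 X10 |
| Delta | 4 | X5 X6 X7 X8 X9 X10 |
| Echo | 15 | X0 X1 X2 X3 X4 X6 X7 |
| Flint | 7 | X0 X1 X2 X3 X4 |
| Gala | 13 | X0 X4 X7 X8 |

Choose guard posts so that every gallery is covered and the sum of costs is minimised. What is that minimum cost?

11

Delta, Flint together cover every gallery (Delta ∪ Flint = {X0, X1, X2, X3, X4, X5, X6, X7, X8, X9, X10}); total cost 4 + 7 = 11.
No covering selection has total cost below 11.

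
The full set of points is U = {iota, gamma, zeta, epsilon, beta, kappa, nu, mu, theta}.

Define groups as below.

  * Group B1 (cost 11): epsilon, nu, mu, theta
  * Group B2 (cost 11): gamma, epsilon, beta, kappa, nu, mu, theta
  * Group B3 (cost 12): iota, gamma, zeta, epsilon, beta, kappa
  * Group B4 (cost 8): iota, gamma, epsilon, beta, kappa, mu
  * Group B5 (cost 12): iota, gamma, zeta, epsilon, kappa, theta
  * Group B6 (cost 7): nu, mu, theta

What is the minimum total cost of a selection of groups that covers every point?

B3, B6 together cover every point (B3 ∪ B6 = {iota, gamma, zeta, epsilon, beta, kappa, nu, mu, theta}); total cost 12 + 7 = 19.
The greedy pick B4, B6, B3 costs 27; no covering selection beats 19.

19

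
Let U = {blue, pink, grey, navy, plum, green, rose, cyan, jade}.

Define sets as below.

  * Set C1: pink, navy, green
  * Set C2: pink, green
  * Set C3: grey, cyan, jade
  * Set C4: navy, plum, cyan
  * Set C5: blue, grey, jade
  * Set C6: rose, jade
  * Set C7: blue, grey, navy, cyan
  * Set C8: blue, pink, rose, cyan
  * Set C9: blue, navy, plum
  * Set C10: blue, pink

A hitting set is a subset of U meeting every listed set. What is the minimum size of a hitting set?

Take H = {pink, navy, jade}. Each listed set contains at least one of these, so H is a hitting set of size 3.
The sets C2, C6, C9 are pairwise disjoint, so any hitting set needs a separate point for each — at least 3. Hence 3 is optimal.

3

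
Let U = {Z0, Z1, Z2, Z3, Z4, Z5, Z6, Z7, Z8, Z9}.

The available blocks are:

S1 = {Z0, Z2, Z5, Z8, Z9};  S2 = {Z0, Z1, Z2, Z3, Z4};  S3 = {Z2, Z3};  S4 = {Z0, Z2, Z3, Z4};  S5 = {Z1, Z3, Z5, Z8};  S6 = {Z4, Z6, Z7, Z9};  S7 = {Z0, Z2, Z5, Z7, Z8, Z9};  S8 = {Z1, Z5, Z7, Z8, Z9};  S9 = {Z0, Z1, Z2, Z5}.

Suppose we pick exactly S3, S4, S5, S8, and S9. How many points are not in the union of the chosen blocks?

Union of S3, S4, S5, S8, S9 = {Z0, Z1, Z2, Z3, Z4, Z5, Z7, Z8, Z9}.
Not covered: Z6 — 1 point.

1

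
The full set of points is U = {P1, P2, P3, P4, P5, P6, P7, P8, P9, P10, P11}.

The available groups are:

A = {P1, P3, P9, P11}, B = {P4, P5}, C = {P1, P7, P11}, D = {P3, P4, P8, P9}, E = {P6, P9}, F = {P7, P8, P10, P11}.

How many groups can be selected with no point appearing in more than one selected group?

B, E, F are pairwise disjoint (B={P4,P5}; E={P6,P9}; F={P7,P8,P10,P11}).
Every remaining group overlaps one of these, and no 4 of the listed groups are pairwise disjoint, so 3 is the maximum.

3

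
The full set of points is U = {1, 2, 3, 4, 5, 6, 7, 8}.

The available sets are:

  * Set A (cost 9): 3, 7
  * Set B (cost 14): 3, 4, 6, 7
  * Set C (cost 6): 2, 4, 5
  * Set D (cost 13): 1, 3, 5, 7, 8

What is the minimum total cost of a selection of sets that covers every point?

B, C, D together cover every point (B ∪ C ∪ D = {1, 2, 3, 4, 5, 6, 7, 8}); total cost 14 + 6 + 13 = 33.
No covering selection has total cost below 33.

33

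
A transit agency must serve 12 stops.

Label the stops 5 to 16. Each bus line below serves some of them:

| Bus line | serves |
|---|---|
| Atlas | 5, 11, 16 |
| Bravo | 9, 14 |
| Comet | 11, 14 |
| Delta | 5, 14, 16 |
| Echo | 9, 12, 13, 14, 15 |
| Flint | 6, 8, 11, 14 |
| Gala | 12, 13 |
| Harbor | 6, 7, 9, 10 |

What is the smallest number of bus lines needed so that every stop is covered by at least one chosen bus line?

Delta and Echo and Flint and Harbor together: Delta ∪ Echo ∪ Flint ∪ Harbor = {5, 6, 7, 8, 9, 10, 11, 12, 13, 14, 15, 16} — every stop is covered.
Only Echo contains 15, so Echo is forced; the remaining 7 stops need at least 3 more bus lines (each remaining bus line adds at most 3) — so at least 4 bus lines are needed, and 4 is optimal.

4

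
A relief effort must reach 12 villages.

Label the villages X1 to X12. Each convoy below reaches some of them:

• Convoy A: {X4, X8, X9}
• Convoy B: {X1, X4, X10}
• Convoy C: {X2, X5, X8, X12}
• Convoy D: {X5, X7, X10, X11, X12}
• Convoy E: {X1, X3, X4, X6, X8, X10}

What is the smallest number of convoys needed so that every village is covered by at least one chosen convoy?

4

Take {A, C, D, E}. Their union is {X1, X2, X3, X4, X5, X6, X7, X8, X9, X10, X11, X12}, which is all 12 villages.
No 3 of the 5 convoys cover everything (all 10 combinations miss at least one village), so 4 is optimal.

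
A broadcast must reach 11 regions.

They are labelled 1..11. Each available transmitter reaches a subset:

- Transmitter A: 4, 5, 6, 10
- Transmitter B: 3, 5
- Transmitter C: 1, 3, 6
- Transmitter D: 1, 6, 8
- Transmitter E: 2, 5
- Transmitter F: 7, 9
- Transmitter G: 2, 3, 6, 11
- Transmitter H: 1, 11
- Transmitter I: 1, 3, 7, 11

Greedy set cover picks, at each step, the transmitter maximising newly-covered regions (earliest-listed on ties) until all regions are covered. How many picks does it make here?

Greedy: pick A (covers 4 new) → pick I (covers 4 new) → pick D (covers 1 new) → pick E (covers 1 new) → pick F (covers 1 new). Total picks: 5.
(The true minimum cover uses only 4 transmitters, so greedy is not optimal here.)

5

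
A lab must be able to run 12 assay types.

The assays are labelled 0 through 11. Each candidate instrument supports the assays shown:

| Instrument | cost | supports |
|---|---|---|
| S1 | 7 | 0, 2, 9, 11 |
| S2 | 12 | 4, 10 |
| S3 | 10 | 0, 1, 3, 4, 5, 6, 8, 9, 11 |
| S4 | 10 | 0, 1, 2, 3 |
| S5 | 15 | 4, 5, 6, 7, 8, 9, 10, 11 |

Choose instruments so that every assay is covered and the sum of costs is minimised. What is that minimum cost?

S4, S5 together cover every assay (S4 ∪ S5 = {0, 1, 2, 3, 4, 5, 6, 7, 8, 9, 10, 11}); total cost 10 + 15 = 25.
The greedy pick S3, S1, S5 costs 32; no covering selection beats 25.

25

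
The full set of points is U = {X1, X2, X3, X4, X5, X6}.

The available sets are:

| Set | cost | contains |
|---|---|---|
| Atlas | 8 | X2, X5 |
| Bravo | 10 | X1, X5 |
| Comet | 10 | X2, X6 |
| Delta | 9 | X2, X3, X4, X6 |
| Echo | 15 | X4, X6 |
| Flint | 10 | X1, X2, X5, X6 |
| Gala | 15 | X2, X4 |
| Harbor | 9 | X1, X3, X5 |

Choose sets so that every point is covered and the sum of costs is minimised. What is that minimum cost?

Delta, Harbor together cover every point (Delta ∪ Harbor = {X1, X2, X3, X4, X5, X6}); total cost 9 + 9 = 18.
No covering selection has total cost below 18.

18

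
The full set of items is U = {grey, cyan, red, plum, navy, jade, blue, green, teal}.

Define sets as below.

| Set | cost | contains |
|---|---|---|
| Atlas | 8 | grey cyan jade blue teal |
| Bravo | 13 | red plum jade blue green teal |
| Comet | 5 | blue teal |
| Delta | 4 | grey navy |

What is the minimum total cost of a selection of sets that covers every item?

25

Atlas, Bravo, Delta together cover every item (Atlas ∪ Bravo ∪ Delta = {grey, cyan, red, plum, navy, jade, blue, green, teal}); total cost 8 + 13 + 4 = 25.
No covering selection has total cost below 25.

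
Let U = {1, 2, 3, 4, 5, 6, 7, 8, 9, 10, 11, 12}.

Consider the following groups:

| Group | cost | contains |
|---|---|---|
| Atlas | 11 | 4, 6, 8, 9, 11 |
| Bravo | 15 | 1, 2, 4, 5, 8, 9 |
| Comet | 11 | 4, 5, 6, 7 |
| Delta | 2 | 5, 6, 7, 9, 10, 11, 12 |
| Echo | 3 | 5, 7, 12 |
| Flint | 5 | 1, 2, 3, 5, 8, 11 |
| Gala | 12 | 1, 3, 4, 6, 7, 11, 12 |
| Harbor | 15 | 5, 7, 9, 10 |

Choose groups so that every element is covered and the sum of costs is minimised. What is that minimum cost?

Comet, Delta, Flint together cover every element (Comet ∪ Delta ∪ Flint = {1, 2, 3, 4, 5, 6, 7, 8, 9, 10, 11, 12}); total cost 11 + 2 + 5 = 18.
No covering selection has total cost below 18.

18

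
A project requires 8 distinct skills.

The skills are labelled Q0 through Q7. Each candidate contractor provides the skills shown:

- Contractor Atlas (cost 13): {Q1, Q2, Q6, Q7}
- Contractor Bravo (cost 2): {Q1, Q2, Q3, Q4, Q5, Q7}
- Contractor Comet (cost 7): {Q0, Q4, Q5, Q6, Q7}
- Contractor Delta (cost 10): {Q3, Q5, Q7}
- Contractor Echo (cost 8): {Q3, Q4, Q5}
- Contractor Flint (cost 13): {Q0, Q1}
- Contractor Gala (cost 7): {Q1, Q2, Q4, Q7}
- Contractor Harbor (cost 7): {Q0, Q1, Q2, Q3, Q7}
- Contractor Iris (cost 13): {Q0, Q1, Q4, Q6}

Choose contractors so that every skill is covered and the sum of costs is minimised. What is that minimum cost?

9

Bravo, Comet together cover every skill (Bravo ∪ Comet = {Q0, Q1, Q2, Q3, Q4, Q5, Q6, Q7}); total cost 2 + 7 = 9.
No covering selection has total cost below 9.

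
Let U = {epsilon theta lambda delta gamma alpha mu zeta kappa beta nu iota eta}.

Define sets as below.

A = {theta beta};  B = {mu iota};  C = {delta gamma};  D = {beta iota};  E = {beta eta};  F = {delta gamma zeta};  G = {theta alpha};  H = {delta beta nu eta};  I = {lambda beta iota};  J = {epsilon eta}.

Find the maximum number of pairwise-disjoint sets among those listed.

4

C, G, I, J are pairwise disjoint (C={delta,gamma}; G={theta,alpha}; I={lambda,beta,iota}; J={epsilon,eta}).
Every remaining set overlaps one of these, and no 5 of the listed sets are pairwise disjoint, so 4 is the maximum.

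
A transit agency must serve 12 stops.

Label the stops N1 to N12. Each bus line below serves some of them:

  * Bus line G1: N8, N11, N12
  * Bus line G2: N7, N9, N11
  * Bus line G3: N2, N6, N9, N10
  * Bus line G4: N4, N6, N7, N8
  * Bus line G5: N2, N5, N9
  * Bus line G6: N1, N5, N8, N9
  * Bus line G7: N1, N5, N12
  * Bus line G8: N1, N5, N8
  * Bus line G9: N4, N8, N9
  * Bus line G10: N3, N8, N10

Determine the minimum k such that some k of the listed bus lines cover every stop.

5

Take {G2, G3, G4, G7, G10}. Their union is {N1, N2, N3, N4, N5, N6, N7, N8, N9, N10, N11, N12}, which is all 12 stops.
No 4 of the 10 bus lines cover everything (all 210 combinations miss at least one stop), so 5 is optimal.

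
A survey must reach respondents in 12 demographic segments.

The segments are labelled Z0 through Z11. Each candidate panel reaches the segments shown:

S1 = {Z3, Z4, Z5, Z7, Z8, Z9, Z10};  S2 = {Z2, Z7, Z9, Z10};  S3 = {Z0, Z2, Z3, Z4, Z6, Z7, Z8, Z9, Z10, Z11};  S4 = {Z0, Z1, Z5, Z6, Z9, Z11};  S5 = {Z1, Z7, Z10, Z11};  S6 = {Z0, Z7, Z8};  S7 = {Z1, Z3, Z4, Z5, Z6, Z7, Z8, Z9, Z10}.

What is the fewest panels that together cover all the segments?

Take {S3, S4}. Their union is {Z0, Z1, Z2, Z3, Z4, Z5, Z6, Z7, Z8, Z9, Z10, Z11}, which is all 12 segments.
No single panel has all 12 segments (the largest, S3, has 10), so 2 is optimal.

2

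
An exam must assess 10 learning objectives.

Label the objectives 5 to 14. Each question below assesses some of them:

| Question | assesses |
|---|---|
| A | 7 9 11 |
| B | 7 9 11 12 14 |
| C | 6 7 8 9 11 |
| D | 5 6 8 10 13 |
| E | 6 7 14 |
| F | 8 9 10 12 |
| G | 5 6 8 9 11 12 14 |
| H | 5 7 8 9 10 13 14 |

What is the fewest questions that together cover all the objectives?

B and D together: B ∪ D = {5, 6, 7, 8, 9, 10, 11, 12, 13, 14} — every objective is covered.
No single question has all 10 objectives (the largest, G, has 7), so 2 is optimal.

2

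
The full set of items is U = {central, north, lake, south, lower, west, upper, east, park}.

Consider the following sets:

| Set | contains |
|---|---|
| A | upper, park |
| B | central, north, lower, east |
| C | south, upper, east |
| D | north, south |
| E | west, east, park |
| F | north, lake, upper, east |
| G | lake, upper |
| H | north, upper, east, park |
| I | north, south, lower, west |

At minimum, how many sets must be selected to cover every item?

4

Take {B, E, G, I}. Their union is {central, north, lake, south, lower, west, upper, east, park}, which is all 9 items.
Only B contains central, so B is forced; the remaining 5 items need at least 3 more sets (each remaining set adds at most 2) — so at least 4 sets are needed, and 4 is optimal.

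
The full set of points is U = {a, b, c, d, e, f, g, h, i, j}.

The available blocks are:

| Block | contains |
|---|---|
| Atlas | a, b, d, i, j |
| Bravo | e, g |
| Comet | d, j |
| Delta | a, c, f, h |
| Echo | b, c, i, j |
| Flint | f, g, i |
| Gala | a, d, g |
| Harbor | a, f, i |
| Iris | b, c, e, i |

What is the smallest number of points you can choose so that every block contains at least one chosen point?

4

The 4 points {c, d, f, g} hit every block.
No choice of 3 points meets every block, so 4 is the minimum.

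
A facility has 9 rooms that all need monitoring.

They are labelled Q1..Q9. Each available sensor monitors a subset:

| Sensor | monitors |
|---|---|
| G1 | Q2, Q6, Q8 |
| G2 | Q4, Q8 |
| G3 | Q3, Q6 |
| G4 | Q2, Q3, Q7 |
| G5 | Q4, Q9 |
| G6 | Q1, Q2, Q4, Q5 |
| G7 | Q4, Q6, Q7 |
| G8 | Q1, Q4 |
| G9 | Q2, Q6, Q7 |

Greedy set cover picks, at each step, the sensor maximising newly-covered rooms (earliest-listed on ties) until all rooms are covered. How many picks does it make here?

4

Greedy: pick G6 (covers 4 new) → pick G1 (covers 2 new) → pick G4 (covers 2 new) → pick G5 (covers 1 new). Total picks: 4.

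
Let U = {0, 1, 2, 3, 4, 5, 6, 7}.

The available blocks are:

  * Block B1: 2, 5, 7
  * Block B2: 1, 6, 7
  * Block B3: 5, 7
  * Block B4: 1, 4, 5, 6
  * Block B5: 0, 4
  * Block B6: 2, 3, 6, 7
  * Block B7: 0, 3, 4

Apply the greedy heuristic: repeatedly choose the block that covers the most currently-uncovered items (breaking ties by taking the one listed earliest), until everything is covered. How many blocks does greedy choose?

3

Greedy: pick B4 (covers 4 new) → pick B6 (covers 3 new) → pick B5 (covers 1 new). Total picks: 3.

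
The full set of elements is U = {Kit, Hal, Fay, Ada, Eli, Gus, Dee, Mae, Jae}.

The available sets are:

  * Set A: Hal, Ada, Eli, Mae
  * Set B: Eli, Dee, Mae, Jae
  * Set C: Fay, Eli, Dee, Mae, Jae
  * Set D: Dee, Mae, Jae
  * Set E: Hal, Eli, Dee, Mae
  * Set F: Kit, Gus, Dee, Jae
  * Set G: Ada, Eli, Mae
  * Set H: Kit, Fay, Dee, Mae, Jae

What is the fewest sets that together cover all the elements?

3

A, F, and H cover everything between them: the union {Kit, Hal, Fay, Ada, Eli, Gus, Dee, Mae, Jae} is all of U.
Only F contains Gus, so F is forced; the remaining 5 elements need at least 2 more sets (each remaining set adds at most 4) — so at least 3 sets are needed, and 3 is optimal.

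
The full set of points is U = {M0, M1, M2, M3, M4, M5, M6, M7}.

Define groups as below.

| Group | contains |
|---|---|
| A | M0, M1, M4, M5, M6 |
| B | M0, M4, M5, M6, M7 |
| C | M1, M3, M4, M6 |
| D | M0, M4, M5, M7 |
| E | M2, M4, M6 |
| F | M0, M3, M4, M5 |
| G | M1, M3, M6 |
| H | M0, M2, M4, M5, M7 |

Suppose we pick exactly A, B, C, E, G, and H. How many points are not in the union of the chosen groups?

0

Union of A, B, C, E, G, H = {M0, M1, M2, M3, M4, M5, M6, M7} — that's every point, so 0 are uncovered.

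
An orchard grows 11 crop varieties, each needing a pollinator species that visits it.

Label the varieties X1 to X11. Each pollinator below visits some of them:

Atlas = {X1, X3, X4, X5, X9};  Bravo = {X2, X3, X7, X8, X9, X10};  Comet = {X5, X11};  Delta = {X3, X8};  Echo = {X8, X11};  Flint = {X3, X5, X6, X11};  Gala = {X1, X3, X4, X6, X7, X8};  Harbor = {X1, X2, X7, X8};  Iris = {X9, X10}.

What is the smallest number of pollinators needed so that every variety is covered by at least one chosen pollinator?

Take {Bravo, Comet, Gala}. Their union is {X1, X2, X3, X4, X5, X6, X7, X8, X9, X10, X11}, which is all 11 varieties.
No 2 of the 9 pollinators cover everything (all 36 combinations miss at least one variety), so 3 is optimal.

3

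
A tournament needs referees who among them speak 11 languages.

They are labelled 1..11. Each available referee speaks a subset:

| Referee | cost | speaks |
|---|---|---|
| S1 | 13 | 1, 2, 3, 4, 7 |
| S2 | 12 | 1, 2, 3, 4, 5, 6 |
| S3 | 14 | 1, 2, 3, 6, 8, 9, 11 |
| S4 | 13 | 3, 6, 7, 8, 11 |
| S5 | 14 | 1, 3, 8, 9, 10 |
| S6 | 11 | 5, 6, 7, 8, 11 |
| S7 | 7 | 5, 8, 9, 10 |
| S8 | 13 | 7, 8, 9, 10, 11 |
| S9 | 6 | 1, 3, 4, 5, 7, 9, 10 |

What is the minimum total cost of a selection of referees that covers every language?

S3, S9 together cover every language (S3 ∪ S9 = {1, 2, 3, 4, 5, 6, 7, 8, 9, 10, 11}); total cost 14 + 6 = 20.
No covering selection has total cost below 20.

20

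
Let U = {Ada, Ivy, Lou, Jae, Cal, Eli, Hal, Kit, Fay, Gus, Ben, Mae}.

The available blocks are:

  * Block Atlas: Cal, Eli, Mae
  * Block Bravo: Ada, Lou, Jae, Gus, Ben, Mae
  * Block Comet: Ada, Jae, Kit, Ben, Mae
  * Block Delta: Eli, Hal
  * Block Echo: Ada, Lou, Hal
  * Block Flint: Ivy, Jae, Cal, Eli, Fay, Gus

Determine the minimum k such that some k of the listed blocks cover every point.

Comet, Echo, and Flint cover everything between them: the union {Ada, Ivy, Lou, Jae, Cal, Eli, Hal, Kit, Fay, Gus, Ben, Mae} is all of U.
Only Flint contains Ivy, so Flint is forced; the remaining 6 points need at least 2 more blocks (each remaining block adds at most 4) — so at least 3 blocks are needed, and 3 is optimal.

3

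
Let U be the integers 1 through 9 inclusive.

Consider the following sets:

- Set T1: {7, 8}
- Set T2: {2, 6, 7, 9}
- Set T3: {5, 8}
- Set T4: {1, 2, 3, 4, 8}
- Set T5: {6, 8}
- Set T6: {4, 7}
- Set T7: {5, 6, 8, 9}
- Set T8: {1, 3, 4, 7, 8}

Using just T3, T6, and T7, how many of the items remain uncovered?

Union of T3, T6, T7 = {4, 5, 6, 7, 8, 9}.
Not covered: 1, 2, 3 — 3 items.

3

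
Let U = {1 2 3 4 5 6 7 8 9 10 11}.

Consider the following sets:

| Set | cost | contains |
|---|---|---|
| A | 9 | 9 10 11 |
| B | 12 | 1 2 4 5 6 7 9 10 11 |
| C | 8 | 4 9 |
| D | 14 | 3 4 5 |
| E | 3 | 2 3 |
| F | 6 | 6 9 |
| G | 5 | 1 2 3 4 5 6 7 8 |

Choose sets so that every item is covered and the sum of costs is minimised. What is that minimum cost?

A, G together cover every item (A ∪ G = {1, 2, 3, 4, 5, 6, 7, 8, 9, 10, 11}); total cost 9 + 5 = 14.
No covering selection has total cost below 14.

14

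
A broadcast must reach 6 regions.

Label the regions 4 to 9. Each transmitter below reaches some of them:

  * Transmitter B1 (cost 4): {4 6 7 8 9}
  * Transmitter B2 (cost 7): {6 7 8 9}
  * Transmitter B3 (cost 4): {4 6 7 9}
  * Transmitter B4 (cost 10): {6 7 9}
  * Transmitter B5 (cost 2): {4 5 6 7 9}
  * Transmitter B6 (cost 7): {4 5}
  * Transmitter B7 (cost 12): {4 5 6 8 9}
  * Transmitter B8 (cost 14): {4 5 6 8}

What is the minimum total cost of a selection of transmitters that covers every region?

6

B1, B5 together cover every region (B1 ∪ B5 = {4, 5, 6, 7, 8, 9}); total cost 4 + 2 = 6.
No covering selection has total cost below 6.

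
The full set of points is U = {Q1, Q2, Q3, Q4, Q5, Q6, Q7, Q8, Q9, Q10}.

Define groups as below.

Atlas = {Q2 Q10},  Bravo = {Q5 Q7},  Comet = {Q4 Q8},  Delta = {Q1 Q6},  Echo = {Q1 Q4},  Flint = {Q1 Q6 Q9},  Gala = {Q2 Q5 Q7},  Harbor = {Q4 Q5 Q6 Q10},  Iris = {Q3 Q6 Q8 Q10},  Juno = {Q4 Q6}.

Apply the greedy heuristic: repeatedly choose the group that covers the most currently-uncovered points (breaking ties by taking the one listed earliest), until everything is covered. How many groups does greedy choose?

4

Greedy: pick Harbor (covers 4 new) → pick Flint (covers 2 new) → pick Gala (covers 2 new) → pick Iris (covers 2 new). Total picks: 4.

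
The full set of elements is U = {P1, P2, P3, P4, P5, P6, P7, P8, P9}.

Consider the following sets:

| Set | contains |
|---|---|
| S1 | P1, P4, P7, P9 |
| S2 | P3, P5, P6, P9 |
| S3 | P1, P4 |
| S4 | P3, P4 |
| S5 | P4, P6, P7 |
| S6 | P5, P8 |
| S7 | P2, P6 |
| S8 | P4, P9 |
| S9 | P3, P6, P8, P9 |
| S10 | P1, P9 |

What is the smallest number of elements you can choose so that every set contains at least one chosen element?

The 4 elements {P1, P4, P6, P8} hit every set.
The sets S4, S6, S7, S10 are pairwise disjoint, so any hitting set needs a separate element for each — at least 4. Hence 4 is optimal.

4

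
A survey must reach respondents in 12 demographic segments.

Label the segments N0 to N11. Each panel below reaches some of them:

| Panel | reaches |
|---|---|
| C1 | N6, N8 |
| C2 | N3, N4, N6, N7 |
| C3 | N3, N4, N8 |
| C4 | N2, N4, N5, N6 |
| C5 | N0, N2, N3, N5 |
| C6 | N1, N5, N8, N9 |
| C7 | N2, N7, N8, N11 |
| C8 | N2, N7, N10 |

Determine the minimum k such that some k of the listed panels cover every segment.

5

C2 and C5 and C6 and C7 and C8 together: C2 ∪ C5 ∪ C6 ∪ C7 ∪ C8 = {N0, N1, N2, N3, N4, N5, N6, N7, N8, N9, N10, N11} — every segment is covered.
No 4 of the 8 panels cover everything (all 70 combinations miss at least one segment), so 5 is optimal.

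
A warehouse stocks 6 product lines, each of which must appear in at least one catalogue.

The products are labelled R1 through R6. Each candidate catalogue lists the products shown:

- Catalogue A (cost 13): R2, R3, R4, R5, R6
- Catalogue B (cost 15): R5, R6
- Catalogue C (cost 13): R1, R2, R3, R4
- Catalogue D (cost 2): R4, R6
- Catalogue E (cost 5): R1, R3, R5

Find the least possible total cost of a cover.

A, E together cover every product (A ∪ E = {R1, R2, R3, R4, R5, R6}); total cost 13 + 5 = 18.
The greedy pick D, E, A costs 20; no covering selection beats 18.

18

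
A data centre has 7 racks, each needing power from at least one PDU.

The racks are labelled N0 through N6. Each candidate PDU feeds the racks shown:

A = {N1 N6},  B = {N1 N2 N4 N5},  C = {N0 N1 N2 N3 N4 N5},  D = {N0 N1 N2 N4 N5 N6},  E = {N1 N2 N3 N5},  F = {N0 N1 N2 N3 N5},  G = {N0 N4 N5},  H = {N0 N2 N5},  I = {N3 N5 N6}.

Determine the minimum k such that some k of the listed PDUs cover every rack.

D and F together: D ∪ F = {N0, N1, N2, N3, N4, N5, N6} — every rack is covered.
No single PDU has all 7 racks (the largest, C, has 6), so 2 is optimal.

2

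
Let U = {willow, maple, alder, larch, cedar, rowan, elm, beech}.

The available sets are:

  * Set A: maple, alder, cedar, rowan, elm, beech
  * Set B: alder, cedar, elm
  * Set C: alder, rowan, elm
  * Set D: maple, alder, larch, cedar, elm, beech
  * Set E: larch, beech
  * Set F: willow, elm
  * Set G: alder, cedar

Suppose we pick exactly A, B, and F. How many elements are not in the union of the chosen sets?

Union of A, B, F = {willow, maple, alder, cedar, rowan, elm, beech}.
Not covered: larch — 1 element.

1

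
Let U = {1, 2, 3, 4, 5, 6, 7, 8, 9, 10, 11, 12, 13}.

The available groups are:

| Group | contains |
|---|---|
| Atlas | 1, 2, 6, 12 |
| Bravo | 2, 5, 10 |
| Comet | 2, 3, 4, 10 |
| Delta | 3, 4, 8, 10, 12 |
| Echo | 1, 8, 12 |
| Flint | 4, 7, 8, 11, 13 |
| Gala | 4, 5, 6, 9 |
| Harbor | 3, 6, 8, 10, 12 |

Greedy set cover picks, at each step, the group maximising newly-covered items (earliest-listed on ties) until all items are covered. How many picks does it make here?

4

Greedy: pick Delta (covers 5 new) → pick Atlas (covers 3 new) → pick Flint (covers 3 new) → pick Gala (covers 2 new). Total picks: 4.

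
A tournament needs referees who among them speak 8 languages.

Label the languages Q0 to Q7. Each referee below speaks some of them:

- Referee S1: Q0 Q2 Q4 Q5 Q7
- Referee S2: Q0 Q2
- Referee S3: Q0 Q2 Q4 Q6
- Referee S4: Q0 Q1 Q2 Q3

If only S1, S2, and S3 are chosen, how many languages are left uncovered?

Union of S1, S2, S3 = {Q0, Q2, Q4, Q5, Q6, Q7}.
Not covered: Q1, Q3 — 2 languages.

2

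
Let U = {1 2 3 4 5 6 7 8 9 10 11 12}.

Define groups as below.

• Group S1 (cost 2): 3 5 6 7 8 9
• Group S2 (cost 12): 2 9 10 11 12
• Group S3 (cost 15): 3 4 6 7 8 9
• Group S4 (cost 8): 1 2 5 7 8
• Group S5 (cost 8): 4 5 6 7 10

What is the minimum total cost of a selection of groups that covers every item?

30

S1, S2, S4, S5 together cover every item (S1 ∪ S2 ∪ S4 ∪ S5 = {1, 2, 3, 4, 5, 6, 7, 8, 9, 10, 11, 12}); total cost 2 + 12 + 8 + 8 = 30.
No covering selection has total cost below 30.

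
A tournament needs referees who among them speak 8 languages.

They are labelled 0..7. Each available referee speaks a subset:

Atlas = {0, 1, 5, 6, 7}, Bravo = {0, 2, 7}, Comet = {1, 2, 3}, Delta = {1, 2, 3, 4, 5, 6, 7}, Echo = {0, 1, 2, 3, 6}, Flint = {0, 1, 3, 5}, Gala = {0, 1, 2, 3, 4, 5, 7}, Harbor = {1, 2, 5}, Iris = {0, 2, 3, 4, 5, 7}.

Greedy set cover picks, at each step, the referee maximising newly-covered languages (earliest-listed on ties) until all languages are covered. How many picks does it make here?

2

Greedy: pick Delta (covers 7 new) → pick Atlas (covers 1 new). Total picks: 2.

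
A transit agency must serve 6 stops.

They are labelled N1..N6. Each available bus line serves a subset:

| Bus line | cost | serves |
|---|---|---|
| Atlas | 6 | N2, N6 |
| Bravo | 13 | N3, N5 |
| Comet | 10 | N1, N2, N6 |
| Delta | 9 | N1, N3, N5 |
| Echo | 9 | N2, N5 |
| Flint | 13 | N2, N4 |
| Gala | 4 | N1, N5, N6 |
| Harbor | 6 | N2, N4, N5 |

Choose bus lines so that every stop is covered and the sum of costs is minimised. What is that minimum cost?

19

Delta, Gala, Harbor together cover every stop (Delta ∪ Gala ∪ Harbor = {N1, N2, N3, N4, N5, N6}); total cost 9 + 4 + 6 = 19.
No covering selection has total cost below 19.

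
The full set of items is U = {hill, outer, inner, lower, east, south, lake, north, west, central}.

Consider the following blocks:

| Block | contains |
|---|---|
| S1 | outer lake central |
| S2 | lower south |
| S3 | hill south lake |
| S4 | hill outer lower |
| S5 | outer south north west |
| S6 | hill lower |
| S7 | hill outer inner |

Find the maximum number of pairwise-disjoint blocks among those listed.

S1, S6 are pairwise disjoint (S1={outer,lake,central}; S6={hill,lower}).
Every remaining block overlaps one of these, and no 3 of the listed blocks are pairwise disjoint, so 2 is the maximum.

2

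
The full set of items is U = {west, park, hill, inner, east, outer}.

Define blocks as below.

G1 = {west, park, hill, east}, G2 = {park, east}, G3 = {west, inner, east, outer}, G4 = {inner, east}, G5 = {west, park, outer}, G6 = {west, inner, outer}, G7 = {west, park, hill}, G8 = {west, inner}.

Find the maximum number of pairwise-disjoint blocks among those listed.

G4, G5 are pairwise disjoint (G4={inner,east}; G5={west,park,outer}).
Every remaining block overlaps one of these, and no 3 of the listed blocks are pairwise disjoint, so 2 is the maximum.

2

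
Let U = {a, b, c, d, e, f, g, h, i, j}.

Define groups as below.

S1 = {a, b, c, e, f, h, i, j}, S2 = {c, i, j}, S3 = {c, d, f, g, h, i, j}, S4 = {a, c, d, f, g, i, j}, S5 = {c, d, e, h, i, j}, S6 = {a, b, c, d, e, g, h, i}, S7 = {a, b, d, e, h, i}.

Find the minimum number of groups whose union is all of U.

Take {S4, S7}. Their union is {a, b, c, d, e, f, g, h, i, j}, which is all 10 items.
No single group has all 10 items (the largest, S1, has 8), so 2 is optimal.

2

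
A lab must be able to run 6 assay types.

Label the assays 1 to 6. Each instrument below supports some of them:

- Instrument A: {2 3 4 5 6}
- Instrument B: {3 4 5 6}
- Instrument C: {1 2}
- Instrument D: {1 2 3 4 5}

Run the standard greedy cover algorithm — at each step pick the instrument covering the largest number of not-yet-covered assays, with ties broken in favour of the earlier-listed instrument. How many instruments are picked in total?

2

Greedy: pick A (covers 5 new) → pick C (covers 1 new). Total picks: 2.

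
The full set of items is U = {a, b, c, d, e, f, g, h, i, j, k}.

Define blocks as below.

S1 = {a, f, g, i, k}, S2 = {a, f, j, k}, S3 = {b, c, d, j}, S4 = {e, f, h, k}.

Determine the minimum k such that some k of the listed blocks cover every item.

3

Take {S1, S3, S4}. Their union is {a, b, c, d, e, f, g, h, i, j, k}, which is all 11 items.
Each block has at most 5 items, and 2·5 = 10 < 11 — so at least 3 blocks are needed, and 3 is optimal.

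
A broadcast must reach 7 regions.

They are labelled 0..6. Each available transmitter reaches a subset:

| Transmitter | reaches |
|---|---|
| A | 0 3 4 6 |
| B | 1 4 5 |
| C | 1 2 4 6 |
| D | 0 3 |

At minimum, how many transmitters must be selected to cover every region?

Take {B, C, D}. Their union is {0, 1, 2, 3, 4, 5, 6}, which is all 7 regions.
Only C contains 2, so C is forced; the remaining 3 regions need at least 2 more transmitters (each remaining transmitter adds at most 2) — so at least 3 transmitters are needed, and 3 is optimal.

3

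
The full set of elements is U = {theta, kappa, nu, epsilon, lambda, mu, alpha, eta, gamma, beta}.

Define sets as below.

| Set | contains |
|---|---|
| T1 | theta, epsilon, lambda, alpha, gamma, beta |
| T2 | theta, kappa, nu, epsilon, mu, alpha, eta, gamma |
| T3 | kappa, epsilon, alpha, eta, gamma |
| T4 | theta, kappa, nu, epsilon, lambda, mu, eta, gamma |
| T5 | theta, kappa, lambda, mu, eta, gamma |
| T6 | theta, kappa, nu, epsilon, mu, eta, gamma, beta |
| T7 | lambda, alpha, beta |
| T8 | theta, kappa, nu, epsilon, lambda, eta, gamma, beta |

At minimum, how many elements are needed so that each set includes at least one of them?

H = {kappa, alpha} meets every set (each contains at least one member of H), and |H| = 2.
No single element lies in every set, so at least 2 are needed and 2 is optimal.

2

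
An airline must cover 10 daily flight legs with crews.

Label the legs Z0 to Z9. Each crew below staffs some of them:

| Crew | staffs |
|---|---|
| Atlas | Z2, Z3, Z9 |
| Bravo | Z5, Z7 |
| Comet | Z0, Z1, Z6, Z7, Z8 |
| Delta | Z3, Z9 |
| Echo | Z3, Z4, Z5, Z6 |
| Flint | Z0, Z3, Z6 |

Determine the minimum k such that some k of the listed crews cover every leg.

3

Take {Atlas, Comet, Echo}. Their union is {Z0, Z1, Z2, Z3, Z4, Z5, Z6, Z7, Z8, Z9}, which is all 10 legs.
Only Comet contains Z1, so Comet is forced; the remaining 5 legs need at least 2 more crews (each remaining crew adds at most 3) — so at least 3 crews are needed, and 3 is optimal.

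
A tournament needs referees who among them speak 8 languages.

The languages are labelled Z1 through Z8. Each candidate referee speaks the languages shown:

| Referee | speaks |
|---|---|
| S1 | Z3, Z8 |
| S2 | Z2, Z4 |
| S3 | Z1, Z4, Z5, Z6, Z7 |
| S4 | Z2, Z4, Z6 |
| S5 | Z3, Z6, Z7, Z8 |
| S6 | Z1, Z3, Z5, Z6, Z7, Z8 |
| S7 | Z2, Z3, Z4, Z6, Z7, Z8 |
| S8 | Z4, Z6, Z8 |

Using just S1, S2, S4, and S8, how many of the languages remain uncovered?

3

Union of S1, S2, S4, S8 = {Z2, Z3, Z4, Z6, Z8}.
Not covered: Z1, Z5, Z7 — 3 languages.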